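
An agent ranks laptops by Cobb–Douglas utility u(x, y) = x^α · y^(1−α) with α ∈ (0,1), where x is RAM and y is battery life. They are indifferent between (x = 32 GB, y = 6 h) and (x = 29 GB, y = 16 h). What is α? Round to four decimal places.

α ≈ 0.9088

Set the two utilities equal: 32^α·6^(1−α) = 29^α·16^(1−α).
Taking logs: α·ln 32 + (1−α)·ln 6 = α·ln 29 + (1−α)·ln 16, i.e. α·0.0984401 = (1−α)·0.9808293.
So α/(1−α) = (0.9808293)/(0.0984401) = 9.9637170, and α = 9.9637170/10.9637170 ≈ 0.9088.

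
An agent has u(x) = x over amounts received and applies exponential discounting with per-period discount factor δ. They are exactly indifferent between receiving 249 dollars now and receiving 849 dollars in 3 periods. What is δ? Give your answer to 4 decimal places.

Indifference means u(249) = δ^3 · u(849), so δ^3 = u(249)/u(849).
With u(x) = x: δ^3 = 249/849 = 0.29329.
So δ = 0.29329^(1/3) ≈ 0.6644.

δ ≈ 0.6644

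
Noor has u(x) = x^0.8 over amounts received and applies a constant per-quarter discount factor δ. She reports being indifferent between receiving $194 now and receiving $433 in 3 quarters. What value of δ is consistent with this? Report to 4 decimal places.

δ ≈ 0.8073

Equating discounted utilities: u(194) = δ^3·u(433) ⇒ δ^3 = u(194)/u(433).
With u(x) = x^0.8: δ^3 = 194^0.8/433^0.8 = (194/433)^0.8 = 0.52608.
Hence δ = (0.52608)^(1/3) = 0.807267.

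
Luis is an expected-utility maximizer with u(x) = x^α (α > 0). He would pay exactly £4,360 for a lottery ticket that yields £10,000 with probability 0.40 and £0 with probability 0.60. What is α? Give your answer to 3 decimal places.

α ≈ 1.104

The lottery's expected utility is 0.40·u(10000) + 0.60·u(0) = 0.40·10000^α (since u(0) = 0 for α > 0).
Setting u(4360) equal to that: 4360^α = 0.40·10000^α ⇒ (4360/10000)^α = 0.40.
α = ln(0.40) / ln(4360/10000) = -0.916291/-0.830113 ≈ 1.104.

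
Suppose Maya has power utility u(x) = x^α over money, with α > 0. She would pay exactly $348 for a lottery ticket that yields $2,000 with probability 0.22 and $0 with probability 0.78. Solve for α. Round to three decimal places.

EU(lottery) = 0.22·2000^α + 0.78·0 = 0.22·2000^α.
Equating: 348^α = 0.22·2000^α, i.e. 0.1740^α = 0.22.
Take logs: α = ln 0.22 / ln(348/2000) ≈ 0.86586.

α ≈ 0.866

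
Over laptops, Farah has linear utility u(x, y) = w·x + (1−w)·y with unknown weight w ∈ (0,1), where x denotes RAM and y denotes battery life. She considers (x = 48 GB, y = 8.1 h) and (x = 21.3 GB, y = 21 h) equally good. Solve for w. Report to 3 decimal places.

w = 0.326

Indifference: w·48 + (1−w)·8.1 = w·21.3 + (1−w)·21.
Collecting terms: w·26.7 = (1−w)·12.9.
So w/(1−w) = 12.9/26.7 = 0.4831, giving w = 12.9/(26.7+12.9) = 0.326.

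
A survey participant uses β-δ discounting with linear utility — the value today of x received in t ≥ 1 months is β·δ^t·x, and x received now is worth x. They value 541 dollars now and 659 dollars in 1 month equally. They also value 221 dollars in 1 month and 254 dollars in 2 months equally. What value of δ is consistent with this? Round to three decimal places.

δ ≈ 0.870

The second indifference involves only future payoffs, so β cancels: β·δ^1·221 = β·δ^2·254, giving δ = 221/254 = 0.87008.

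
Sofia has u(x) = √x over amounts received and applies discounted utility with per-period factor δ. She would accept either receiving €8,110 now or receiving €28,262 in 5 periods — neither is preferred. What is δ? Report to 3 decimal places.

δ ≈ 0.883

Indifference means u(8110) = δ^5 · u(28262), so δ^5 = u(8110)/u(28262).
With u(x) = √x: δ^5 = √8110/√28262 = √(8110/28262) = 0.53568.
So δ = 0.53568^(1/5) ≈ 0.883.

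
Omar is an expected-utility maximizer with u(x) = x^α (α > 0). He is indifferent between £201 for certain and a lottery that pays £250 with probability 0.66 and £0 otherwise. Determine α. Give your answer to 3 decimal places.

The lottery's expected utility is 0.66·u(250) + 0.34·u(0) = 0.66·250^α (since u(0) = 0 for α > 0).
Setting u(201) equal to that: 201^α = 0.66·250^α ⇒ (201/250)^α = 0.66.
Take logs: α = ln 0.66 / ln(201/250) ≈ 1.90467.

α ≈ 1.905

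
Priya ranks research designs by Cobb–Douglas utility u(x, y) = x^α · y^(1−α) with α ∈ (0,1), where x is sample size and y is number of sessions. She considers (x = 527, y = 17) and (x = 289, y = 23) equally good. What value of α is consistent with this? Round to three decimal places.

α ≈ 0.335

The Cobb–Douglas utilities coincide, so 527^α·17^(1−α) = 289^α·23^(1−α).
(527/289)^α = (23/17)^(1−α); take logs: α·ln(527/289) = (1−α)·ln(23/17), i.e. α·0.600774 = (1−α)·0.302281.
Thus α·(0.903055) = 0.302281, so α = 0.302281/0.903055 ≈ 0.335.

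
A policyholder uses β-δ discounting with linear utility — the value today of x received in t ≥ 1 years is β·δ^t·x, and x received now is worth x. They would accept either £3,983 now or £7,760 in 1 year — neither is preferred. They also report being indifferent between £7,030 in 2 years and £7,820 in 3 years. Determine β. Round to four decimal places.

Both payoffs in the second observation are in the future, so β drops out: δ^2·7030 = δ^3·7820 ⇒ δ = 7030/7820 = 0.89898.
Now use the now-vs-future pair: 3983 = β·δ·7760 gives β = 3983/(0.89898·7760) ≈ 0.5710.

β ≈ 0.5710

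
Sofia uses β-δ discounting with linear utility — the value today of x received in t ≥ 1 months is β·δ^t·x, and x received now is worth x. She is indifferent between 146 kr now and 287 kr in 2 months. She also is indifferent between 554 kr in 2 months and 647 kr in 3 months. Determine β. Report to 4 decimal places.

β ≈ 0.6938

From the later pair, β·δ^2·554 = β·δ^3·647; dividing through, δ = 554/647 = 0.85626.
Now use the now-vs-future pair: 146 = β·δ^2·287 gives β = 146/(0.73318·287) ≈ 0.6938.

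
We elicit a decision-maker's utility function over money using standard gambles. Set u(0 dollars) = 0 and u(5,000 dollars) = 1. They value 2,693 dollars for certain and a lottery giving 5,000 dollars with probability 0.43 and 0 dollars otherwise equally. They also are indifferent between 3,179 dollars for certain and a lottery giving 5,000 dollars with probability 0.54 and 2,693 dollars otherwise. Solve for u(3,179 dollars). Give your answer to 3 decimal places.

First, u(2,693 dollars) = 0.43·u(5,000 dollars) + 0.57·u(0 dollars) = 0.43.
The second indifference gives u(3,179 dollars) = 0.54·u(5,000 dollars) + 0.46·u(2,693 dollars) = 0.54·1.00 + 0.46·0.43 = 0.7378.

0.738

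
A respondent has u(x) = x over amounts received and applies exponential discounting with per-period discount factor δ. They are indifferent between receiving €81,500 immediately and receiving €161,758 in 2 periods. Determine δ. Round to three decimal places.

Indifference means u(81500) = δ^2 · u(161758), so δ^2 = u(81500)/u(161758).
With u(x) = x: δ^2 = 81500/161758 = 0.50384.
Taking the square root: δ = 0.50384^(1/2) ≈ 0.710.

δ ≈ 0.710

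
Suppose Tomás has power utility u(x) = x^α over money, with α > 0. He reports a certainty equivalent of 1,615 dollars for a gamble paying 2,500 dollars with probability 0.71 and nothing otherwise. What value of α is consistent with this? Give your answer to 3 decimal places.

α ≈ 0.784

Since u(0) = 0, the lottery's EU is 0.71·2500^α.
Setting u(1615) equal to that: 1615^α = 0.71·2500^α ⇒ (1615/2500)^α = 0.71.
Take logs: α = ln 0.71 / ln(1615/2500) ≈ 0.78381.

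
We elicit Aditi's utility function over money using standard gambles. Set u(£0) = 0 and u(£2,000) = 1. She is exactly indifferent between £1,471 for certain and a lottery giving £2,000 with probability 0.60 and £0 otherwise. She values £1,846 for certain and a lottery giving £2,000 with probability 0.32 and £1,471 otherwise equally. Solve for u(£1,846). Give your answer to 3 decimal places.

0.728

From the first indifference, u(£1,471) = 0.60·u(£2,000) + 0.40·u(£0) = 0.60·1 + 0.40·0 = 0.60.
Then u(£1,846) = 0.32·u(£2,000) + 0.68·u(£1,471) = 0.32·1.00 + 0.68·0.60 = 0.7280.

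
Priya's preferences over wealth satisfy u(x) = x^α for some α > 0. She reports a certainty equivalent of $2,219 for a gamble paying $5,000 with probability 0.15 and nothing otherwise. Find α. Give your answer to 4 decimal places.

EU(lottery) = 0.15·5000^α + 0.85·0 = 0.15·5000^α.
Equating: 2219^α = 0.15·5000^α, i.e. 0.4438^α = 0.15.
Take logs: α = ln 0.15 / ln(2219/5000) ≈ 2.335258.

α ≈ 2.3353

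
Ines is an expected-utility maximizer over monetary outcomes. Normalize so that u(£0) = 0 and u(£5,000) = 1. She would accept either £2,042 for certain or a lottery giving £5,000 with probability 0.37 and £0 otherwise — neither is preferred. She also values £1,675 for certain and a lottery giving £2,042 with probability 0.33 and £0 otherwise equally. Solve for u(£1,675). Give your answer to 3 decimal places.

0.122

From the first indifference, u(£2,042) = 0.37·u(£5,000) + 0.63·u(£0) = 0.37·1 + 0.63·0 = 0.37.
Then u(£1,675) = 0.33·u(£2,042) + 0.67·u(£0) = 0.33·0.37 + 0.67·0.00 = 0.1221.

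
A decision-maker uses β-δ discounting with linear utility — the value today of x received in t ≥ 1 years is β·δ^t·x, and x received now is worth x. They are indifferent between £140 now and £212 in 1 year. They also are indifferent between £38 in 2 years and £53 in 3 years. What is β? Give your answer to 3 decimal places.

β ≈ 0.921

From the later pair, β·δ^2·38 = β·δ^3·53; dividing through, δ = 38/53 = 0.71698.
The first indifference: 140 = β·δ·212, so β = 140/(δ·212) = 140/(0.71698·212) ≈ 0.921.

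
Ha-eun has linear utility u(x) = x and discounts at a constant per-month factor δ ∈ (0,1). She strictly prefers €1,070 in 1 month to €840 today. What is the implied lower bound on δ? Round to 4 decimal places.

The preference means 840 < δ·1070.
So δ > 840/1070 = 0.78505.

δ > 0.7850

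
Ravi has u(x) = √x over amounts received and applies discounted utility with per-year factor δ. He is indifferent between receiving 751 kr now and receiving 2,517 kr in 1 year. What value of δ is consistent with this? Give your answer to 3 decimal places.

δ ≈ 0.546

Indifference means u(751) = δ · u(2517), so δ = u(751)/u(2517).
With u(x) = √x: δ = √751/√2517 = √(751/2517) = 0.54623.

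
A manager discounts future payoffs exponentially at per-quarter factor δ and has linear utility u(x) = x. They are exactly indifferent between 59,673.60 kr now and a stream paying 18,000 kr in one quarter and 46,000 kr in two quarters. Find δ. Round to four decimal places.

δ ≈ 0.9600

Equating present values: 59673.60 = 18000δ + 46000δ².
Rearranged: 46000δ² + 18000δ − 59673.60 = 0.
The positive root is δ = [−18000 + √(18000² + 4·46000·59673.60)] / (2·46000) = (−18000 + 106320.000)/92000 ≈ 0.9600.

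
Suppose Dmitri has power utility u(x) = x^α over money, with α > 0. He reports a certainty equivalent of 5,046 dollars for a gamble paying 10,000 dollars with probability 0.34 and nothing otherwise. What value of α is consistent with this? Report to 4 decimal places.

Since u(0) = 0, the lottery's EU is 0.34·10000^α.
Equating: 5046^α = 0.34·10000^α, i.e. 0.5046^α = 0.34.
Taking logs: α·ln(5046/10000) = ln(0.34), so α = -1.0788097 / -0.6839892 ≈ 1.5772.

α ≈ 1.5772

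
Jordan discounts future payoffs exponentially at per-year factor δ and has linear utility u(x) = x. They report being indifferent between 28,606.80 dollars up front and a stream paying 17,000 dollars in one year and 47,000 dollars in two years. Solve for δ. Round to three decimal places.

δ ≈ 0.620

Present value of the stream is 17000·δ + 47000·δ². Indifference gives 17000δ + 47000δ² = 28606.80.
That is, 47000δ² + 17000δ − 28606.80 = 0, a quadratic in δ.
The positive root is δ = [−17000 + √(17000² + 4·47000·28606.80)] / (2·47000) = (−17000 + 75280.000)/94000 ≈ 0.620.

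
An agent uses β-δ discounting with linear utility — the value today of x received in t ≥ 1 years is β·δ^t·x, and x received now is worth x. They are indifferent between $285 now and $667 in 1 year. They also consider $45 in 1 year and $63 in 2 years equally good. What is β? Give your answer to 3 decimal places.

β ≈ 0.598

Both payoffs in the second observation are in the future, so β drops out: δ^1·45 = δ^2·63 ⇒ δ = 45/63 = 0.71429.
Substituting δ into 285 = β·δ·667: β = 285/(476.429) ≈ 0.598.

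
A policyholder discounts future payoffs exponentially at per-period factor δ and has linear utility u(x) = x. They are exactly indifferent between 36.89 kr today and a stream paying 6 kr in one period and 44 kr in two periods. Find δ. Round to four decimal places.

Present value of the stream is 6·δ + 44·δ². Indifference gives 6δ + 44δ² = 36.89.
So 44δ² + 6δ − 36.89 = 0.
δ = (−6 + √(6² + 4·44·36.89)) / (2·44) = (−6 + √6528.64) / 88 ≈ 0.8500.

δ ≈ 0.8500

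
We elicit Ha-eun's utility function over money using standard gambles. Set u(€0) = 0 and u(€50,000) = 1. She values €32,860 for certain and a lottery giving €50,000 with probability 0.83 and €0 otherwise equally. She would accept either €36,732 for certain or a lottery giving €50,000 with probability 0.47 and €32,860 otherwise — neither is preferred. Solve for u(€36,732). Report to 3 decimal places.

First, u(€32,860) = 0.83·u(€50,000) + 0.17·u(€0) = 0.83.
Then u(€36,732) = 0.47·u(€50,000) + 0.53·u(€32,860) = 0.47·1.00 + 0.53·0.83 = 0.9099.

0.910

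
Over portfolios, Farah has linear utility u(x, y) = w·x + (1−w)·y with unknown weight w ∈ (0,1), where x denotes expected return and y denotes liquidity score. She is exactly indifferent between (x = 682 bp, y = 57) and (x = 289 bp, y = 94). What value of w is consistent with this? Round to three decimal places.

w = 0.086

u(682,57) = u(289,94) means w·682 + (1−w)·57 = w·289 + (1−w)·94.
Rearranging, 393·w − 37·(1−w) = 0.
Hence w = 37/(393+37) = 37/430 = 0.086.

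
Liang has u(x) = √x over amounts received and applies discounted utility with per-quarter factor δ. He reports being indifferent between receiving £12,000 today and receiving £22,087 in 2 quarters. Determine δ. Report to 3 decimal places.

The payoff in 2 quarters is discounted by δ^2, so u(12000) = δ^2·u(22087) and δ^2 = u(12000)/u(22087).
Since u(x) = √x, δ^2 = √(12000/22087) = 0.73709.
Taking the square root: δ = 0.73709^(1/2) ≈ 0.859.

δ ≈ 0.859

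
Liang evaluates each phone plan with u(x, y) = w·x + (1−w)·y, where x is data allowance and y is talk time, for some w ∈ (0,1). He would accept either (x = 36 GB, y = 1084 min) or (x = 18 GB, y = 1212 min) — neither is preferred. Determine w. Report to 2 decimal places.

w = 0.88

Equating utilities: w·36 + (1−w)·1084 = w·18 + (1−w)·1212.
w·(36−18) = (1−w)·(1212−1084), i.e. w·18 = (1−w)·128.
The marginal rate of substitution is 128/18, so w = 128/(18+128) = 0.88.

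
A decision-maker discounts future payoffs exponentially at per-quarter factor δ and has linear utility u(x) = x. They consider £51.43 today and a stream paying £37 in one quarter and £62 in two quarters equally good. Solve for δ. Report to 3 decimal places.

Equating present values: 51.43 = 37δ + 62δ².
Rearranged: 62δ² + 37δ − 51.43 = 0.
δ = (−37 + √(37² + 4·62·51.43)) / (2·62) = (−37 + √14123.64) / 124 ≈ 0.660.

δ ≈ 0.660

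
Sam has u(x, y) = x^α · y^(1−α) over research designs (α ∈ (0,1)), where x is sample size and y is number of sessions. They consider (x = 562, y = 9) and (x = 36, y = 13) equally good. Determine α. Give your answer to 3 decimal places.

Indifference: 562^α · 9^(1−α) = 36^α · 13^(1−α).
(562/36)^α = (13/9)^(1−α); take logs: α·ln(562/36) = (1−α)·ln(13/9), i.e. α·2.747983 = (1−α)·0.367725.
So α/(1−α) = (0.367725)/(2.747983) = 0.133816, and α = 0.133816/1.133816 ≈ 0.118.

α ≈ 0.118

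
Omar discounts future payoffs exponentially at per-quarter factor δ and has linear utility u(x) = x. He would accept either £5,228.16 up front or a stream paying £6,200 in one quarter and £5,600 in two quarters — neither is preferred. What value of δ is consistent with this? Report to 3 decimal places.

Equating present values: 5228.16 = 6200δ + 5600δ².
Rearranged: 5600δ² + 6200δ − 5228.16 = 0.
By the quadratic formula (taking the positive root), δ = (−6200 + √155550784.00) / 11200 ≈ 0.560.

δ ≈ 0.560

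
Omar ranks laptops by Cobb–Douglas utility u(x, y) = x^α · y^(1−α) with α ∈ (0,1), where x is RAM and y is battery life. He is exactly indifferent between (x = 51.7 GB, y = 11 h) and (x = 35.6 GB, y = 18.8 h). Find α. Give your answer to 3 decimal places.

α ≈ 0.590

Set the two utilities equal: 51.7^α·11^(1−α) = 35.6^α·18.8^(1−α).
Taking logs: α·ln 51.7 + (1−α)·ln 11 = α·ln 35.6 + (1−α)·ln 18.8, i.e. α·0.373112 = (1−α)·0.535962.
Thus α·(0.909074) = 0.535962, so α = 0.535962/0.909074 ≈ 0.590.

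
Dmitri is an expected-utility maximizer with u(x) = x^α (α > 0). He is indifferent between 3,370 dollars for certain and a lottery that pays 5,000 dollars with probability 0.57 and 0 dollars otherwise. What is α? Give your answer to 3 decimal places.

Since u(0) = 0, the lottery's EU is 0.57·5000^α.
Setting u(3370) equal to that: 3370^α = 0.57·5000^α ⇒ (3370/5000)^α = 0.57.
Take logs: α = ln 0.57 / ln(3370/5000) ≈ 1.42480.

α ≈ 1.425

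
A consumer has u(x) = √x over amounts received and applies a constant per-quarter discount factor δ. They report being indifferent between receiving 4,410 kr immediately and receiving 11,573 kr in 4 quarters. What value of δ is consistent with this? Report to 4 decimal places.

The payoff in 4 quarters is discounted by δ^4, so u(4410) = δ^4·u(11573) and δ^4 = u(4410)/u(11573).
With u(x) = √x: δ^4 = √4410/√11573 = √(4410/11573) = 0.61730.
So δ = 0.61730^(1/4) ≈ 0.8864.

δ ≈ 0.8864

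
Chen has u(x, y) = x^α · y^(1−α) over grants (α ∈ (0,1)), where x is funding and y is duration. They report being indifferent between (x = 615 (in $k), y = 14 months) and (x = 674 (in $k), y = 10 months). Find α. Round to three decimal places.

Set the two utilities equal: 615^α·14^(1−α) = 674^α·10^(1−α).
Rearrange to (615/674)^α = (10/14)^(1−α) and take logs: α·-0.091608 = (1−α)·-0.336472.
With A = -0.091608 and B = -0.336472: α·A = (1−α)·B, so α = B/(A+B) = -0.336472/-0.428080 ≈ 0.786.

α ≈ 0.786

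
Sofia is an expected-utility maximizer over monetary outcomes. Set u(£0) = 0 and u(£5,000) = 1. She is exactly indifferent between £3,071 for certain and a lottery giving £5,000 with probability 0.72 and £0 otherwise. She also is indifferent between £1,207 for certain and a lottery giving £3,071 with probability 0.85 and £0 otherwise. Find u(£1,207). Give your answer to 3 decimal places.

0.612

The first gamble pins u(£3,071): it must equal 0.72·1 + 0.28·0 = 0.72.
The second indifference gives u(£1,207) = 0.85·u(£3,071) + 0.15·u(£0) = 0.85·0.72 + 0.15·0.00 = 0.6120.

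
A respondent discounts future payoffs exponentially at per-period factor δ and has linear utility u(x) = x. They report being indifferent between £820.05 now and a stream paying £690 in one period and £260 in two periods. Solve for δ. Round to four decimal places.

Present value of the stream is 690·δ + 260·δ². Indifference gives 690δ + 260δ² = 820.05.
That is, 260δ² + 690δ − 820.05 = 0, a quadratic in δ.
By the quadratic formula (taking the positive root), δ = (−690 + √1328952.00) / 520 ≈ 0.8900.

δ ≈ 0.8900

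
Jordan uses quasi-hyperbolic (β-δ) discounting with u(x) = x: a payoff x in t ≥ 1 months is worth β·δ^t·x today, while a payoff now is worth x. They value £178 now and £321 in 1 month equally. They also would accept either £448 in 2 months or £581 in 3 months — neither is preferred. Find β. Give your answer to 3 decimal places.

Both payoffs in the second observation are in the future, so β drops out: δ^2·448 = δ^3·581 ⇒ δ = 448/581 = 0.77108.
Substituting δ into 178 = β·δ·321: β = 178/(247.518) ≈ 0.719.

β ≈ 0.719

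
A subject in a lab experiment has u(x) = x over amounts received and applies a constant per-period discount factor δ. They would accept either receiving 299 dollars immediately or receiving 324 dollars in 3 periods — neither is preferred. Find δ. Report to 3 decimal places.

δ ≈ 0.974

Indifference means u(299) = δ^3 · u(324), so δ^3 = u(299)/u(324).
With u(x) = x: δ^3 = 299/324 = 0.92284.
Hence δ = (0.92284)^(1/3) = 0.97359.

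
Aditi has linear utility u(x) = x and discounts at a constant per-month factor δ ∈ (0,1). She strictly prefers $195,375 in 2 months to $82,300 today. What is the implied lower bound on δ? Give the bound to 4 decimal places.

δ > 0.6490

Under u(x) = x this choice says 82300 < δ^2·195375.
So δ^2 > 82300/195375 = 0.42124; taking the square root of both positive sides preserves the inequality.
δ > 0.42124^(1/2) = 0.6490.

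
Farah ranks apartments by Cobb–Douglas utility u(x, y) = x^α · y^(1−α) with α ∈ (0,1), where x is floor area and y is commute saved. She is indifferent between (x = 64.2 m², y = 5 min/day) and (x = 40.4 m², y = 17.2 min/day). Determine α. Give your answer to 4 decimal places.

Set the two utilities equal: 64.2^α·5^(1−α) = 40.4^α·17.2^(1−α).
(64.2/40.4)^α = (17.2/5)^(1−α); take logs: α·ln(64.2/40.4) = (1−α)·ln(17.2/5), i.e. α·0.4631734 = (1−α)·1.2354715.
So α/(1−α) = (1.2354715)/(0.4631734) = 2.6674060, and α = 2.6674060/3.6674060 ≈ 0.7273.

α ≈ 0.7273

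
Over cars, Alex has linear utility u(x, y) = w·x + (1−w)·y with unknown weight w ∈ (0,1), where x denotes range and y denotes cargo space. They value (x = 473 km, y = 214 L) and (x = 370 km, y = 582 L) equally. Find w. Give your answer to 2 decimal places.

Equating utilities: w·473 + (1−w)·214 = w·370 + (1−w)·582.
Collecting terms: w·103 = (1−w)·368.
The marginal rate of substitution is 368/103, so w = 368/(103+368) = 0.78.

w = 0.78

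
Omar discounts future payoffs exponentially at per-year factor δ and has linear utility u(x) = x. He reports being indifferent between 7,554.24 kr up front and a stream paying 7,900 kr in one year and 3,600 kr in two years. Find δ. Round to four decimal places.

δ ≈ 0.7200

The stream is worth 7900δ + 3600δ² today, so 7900δ + 3600δ² = 7554.24.
So 3600δ² + 7900δ − 7554.24 = 0.
The positive root is δ = [−7900 + √(7900² + 4·3600·7554.24)] / (2·3600) = (−7900 + 13084.000)/7200 ≈ 0.7200.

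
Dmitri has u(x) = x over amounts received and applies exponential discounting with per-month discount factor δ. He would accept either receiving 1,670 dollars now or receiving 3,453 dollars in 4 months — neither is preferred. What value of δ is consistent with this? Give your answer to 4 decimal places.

Equating discounted utilities: u(1670) = δ^4·u(3453) ⇒ δ^4 = u(1670)/u(3453).
With u(x) = x: δ^4 = 1670/3453 = 0.48364.
Hence δ = (0.48364)^(1/4) = 0.833931.

δ ≈ 0.8339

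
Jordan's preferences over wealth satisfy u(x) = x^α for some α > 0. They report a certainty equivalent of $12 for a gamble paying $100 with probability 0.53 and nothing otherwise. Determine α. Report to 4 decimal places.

Since u(0) = 0, the lottery's EU is 0.53·100^α.
Indifference: 12^α = 0.53·100^α, so (12/100)^α = 0.53.
Take logs: α = ln 0.53 / ln(12/100) ≈ 0.299434.

α ≈ 0.2994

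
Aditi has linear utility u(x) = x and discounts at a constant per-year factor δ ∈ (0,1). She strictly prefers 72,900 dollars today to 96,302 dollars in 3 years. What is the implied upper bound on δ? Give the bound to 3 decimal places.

Under u(x) = x this choice says 72900 > δ^3·96302.
Dividing by 96302: δ^3 < 0.75699. Both sides are positive, so the cube root keeps the direction.
δ < (72900/96302)^(1/3) ≈ 0.911.

δ < 0.911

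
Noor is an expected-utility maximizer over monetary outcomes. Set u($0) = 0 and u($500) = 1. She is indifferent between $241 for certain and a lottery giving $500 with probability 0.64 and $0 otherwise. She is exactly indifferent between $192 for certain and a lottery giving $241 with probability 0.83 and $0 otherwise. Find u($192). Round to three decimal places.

From the first indifference, u($241) = 0.64·u($500) + 0.36·u($0) = 0.64·1 + 0.36·0 = 0.64.
Chaining: u($192) = 0.83·0.64 + 0.17·0.00 = 0.5312.

0.531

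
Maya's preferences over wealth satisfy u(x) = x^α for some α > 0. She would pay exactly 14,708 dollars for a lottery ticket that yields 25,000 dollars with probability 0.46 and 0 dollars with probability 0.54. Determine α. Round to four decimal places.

α ≈ 1.4638

The lottery's expected utility is 0.46·u(25000) + 0.54·u(0) = 0.46·25000^α (since u(0) = 0 for α > 0).
Indifference: 14708^α = 0.46·25000^α, so (14708/25000)^α = 0.46.
α = ln(0.46) / ln(14708/25000) = -0.7765288/-0.5304843 ≈ 1.4638.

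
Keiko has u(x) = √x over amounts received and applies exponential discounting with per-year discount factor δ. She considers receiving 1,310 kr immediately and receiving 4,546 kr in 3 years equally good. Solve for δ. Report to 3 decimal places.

δ ≈ 0.813

Equating discounted utilities: u(1310) = δ^3·u(4546) ⇒ δ^3 = u(1310)/u(4546).
Since u(x) = √x, δ^3 = √(1310/4546) = 0.53681.
Taking the cube root: δ = 0.53681^(1/3) ≈ 0.813.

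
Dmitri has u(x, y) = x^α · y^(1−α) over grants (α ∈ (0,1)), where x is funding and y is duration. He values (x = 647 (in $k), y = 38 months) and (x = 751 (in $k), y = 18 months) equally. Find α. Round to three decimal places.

α ≈ 0.834

Set the two utilities equal: 647^α·38^(1−α) = 751^α·18^(1−α).
(647/751)^α = (18/38)^(1−α); take logs: α·ln(647/751) = (1−α)·ln(18/38), i.e. α·-0.149059 = (1−α)·-0.747214.
With A = -0.149059 and B = -0.747214: α·A = (1−α)·B, so α = B/(A+B) = -0.747214/-0.896273 ≈ 0.834.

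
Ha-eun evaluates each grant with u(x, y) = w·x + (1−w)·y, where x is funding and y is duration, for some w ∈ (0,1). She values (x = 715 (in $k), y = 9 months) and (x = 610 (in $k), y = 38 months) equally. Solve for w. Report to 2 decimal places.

w = 0.22

u(715,9) = u(610,38) means w·715 + (1−w)·9 = w·610 + (1−w)·38.
Rearranging, 105·w − 29·(1−w) = 0.
Hence w = 29/(105+29) = 29/134 = 0.22.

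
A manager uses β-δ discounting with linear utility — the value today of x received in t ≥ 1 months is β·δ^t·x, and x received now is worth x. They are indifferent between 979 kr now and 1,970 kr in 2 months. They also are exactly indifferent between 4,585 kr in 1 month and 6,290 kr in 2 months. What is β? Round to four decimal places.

From the later pair, β·δ^1·4585 = β·δ^2·6290; dividing through, δ = 4585/6290 = 0.72893.
The first indifference: 979 = β·δ^2·1970, so β = 979/(δ^2·1970) = 979/(0.53135·1970) ≈ 0.9353.

β ≈ 0.9353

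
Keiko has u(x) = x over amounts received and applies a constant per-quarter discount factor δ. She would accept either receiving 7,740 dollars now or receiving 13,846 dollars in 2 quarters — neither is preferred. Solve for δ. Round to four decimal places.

Equating discounted utilities: u(7740) = δ^2·u(13846) ⇒ δ^2 = u(7740)/u(13846).
With u(x) = x: δ^2 = 7740/13846 = 0.55901.
Taking the square root: δ = 0.55901^(1/2) ≈ 0.7477.

δ ≈ 0.7477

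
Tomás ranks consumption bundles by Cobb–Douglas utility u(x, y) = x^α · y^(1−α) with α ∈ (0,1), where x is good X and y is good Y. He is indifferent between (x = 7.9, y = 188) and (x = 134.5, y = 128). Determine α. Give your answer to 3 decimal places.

α ≈ 0.119

The Cobb–Douglas utilities coincide, so 7.9^α·188^(1−α) = 134.5^α·128^(1−α).
Taking logs: α·ln 7.9 + (1−α)·ln 188 = α·ln 134.5 + (1−α)·ln 128, i.e. α·-2.834701 = (1−α)·-0.384412.
So α/(1−α) = (-0.384412)/(-2.834701) = 0.135609, and α = 0.135609/1.135609 ≈ 0.119.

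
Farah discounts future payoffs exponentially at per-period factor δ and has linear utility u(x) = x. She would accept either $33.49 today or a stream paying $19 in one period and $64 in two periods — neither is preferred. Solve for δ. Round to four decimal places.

δ ≈ 0.5900

The stream is worth 19δ + 64δ² today, so 19δ + 64δ² = 33.49.
Rearranged: 64δ² + 19δ − 33.49 = 0.
By the quadratic formula (taking the positive root), δ = (−19 + √8934.44) / 128 ≈ 0.5900.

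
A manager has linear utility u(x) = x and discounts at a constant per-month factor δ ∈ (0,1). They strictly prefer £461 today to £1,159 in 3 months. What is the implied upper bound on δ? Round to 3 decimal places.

Comparing present values: 461 > δ^3·1159.
Dividing by 1159: δ^3 < 0.39776. Both sides are positive, so the cube root keeps the direction.
δ < (461/1159)^(1/3) ≈ 0.735.

δ < 0.735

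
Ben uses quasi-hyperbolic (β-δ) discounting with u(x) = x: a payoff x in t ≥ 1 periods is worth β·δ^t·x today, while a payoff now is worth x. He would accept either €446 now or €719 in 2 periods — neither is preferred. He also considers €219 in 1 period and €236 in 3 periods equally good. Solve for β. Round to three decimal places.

β ≈ 0.668

The second indifference involves only future payoffs, so β cancels: β·δ^1·219 = β·δ^3·236, giving δ^2 = 219/236 = 0.92797, so δ = 0.96331.
Now use the now-vs-future pair: 446 = β·δ^2·719 gives β = 446/(0.92797·719) ≈ 0.668.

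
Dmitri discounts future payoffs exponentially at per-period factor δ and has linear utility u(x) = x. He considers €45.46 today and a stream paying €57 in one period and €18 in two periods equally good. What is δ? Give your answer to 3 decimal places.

The stream is worth 57δ + 18δ² today, so 57δ + 18δ² = 45.46.
So 18δ² + 57δ − 45.46 = 0.
The positive root is δ = [−57 + √(57² + 4·18·45.46)] / (2·18) = (−57 + 80.760)/36 ≈ 0.660.

δ ≈ 0.660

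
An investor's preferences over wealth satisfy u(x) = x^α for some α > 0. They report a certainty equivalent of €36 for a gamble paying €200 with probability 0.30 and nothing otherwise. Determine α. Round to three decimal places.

Since u(0) = 0, the lottery's EU is 0.30·200^α.
Equating: 36^α = 0.30·200^α, i.e. 0.1800^α = 0.30.
α = ln(0.30) / ln(36/200) = -1.203973/-1.714798 ≈ 0.702.

α ≈ 0.702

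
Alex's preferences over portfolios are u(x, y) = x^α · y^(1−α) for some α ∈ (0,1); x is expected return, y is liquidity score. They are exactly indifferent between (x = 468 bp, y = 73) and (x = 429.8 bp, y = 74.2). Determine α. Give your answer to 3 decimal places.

α ≈ 0.161

Set the two utilities equal: 468^α·73^(1−α) = 429.8^α·74.2^(1−α).
Taking logs: α·ln 468 + (1−α)·ln 73 = α·ln 429.8 + (1−α)·ln 74.2, i.e. α·0.085148 = (1−α)·0.016305.
Thus α·(0.101453) = 0.016305, so α = 0.016305/0.101453 ≈ 0.161.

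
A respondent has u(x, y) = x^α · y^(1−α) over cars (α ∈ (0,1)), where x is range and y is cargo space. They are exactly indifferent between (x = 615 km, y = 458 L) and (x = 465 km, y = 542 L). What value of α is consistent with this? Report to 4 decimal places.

Set the two utilities equal: 615^α·458^(1−α) = 465^α·542^(1−α).
Taking logs: α·ln 615 + (1−α)·ln 458 = α·ln 465 + (1−α)·ln 542, i.e. α·0.2795849 = (1−α)·0.1683968.
With A = 0.2795849 and B = 0.1683968: α·A = (1−α)·B, so α = B/(A+B) = 0.1683968/0.4479817 ≈ 0.3759.

α ≈ 0.3759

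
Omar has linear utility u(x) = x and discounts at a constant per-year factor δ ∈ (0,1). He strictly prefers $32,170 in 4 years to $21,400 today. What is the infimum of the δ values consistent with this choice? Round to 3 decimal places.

δ > 0.903

Under u(x) = x this choice says 21400 < δ^4·32170.
Dividing by 32170: δ^4 > 0.66522. Both sides are positive, so the 4th root keeps the direction.
δ > 0.66522^(1/4) = 0.903.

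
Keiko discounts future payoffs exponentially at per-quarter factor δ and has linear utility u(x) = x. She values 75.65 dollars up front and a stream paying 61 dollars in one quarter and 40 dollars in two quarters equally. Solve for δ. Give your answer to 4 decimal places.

Equating present values: 75.65 = 61δ + 40δ².
So 40δ² + 61δ − 75.65 = 0.
δ = (−61 + √(61² + 4·40·75.65)) / (2·40) = (−61 + √15825.00) / 80 ≈ 0.8100.

δ ≈ 0.8100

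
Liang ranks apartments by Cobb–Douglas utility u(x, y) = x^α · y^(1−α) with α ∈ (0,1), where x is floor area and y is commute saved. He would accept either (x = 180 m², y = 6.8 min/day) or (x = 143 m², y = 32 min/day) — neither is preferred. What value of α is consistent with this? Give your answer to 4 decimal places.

The Cobb–Douglas utilities coincide, so 180^α·6.8^(1−α) = 143^α·32^(1−α).
Rearrange to (180/143)^α = (32/6.8)^(1−α) and take logs: α·0.2301122 = (1−α)·1.5488133.
Thus α·(1.7789255) = 1.5488133, so α = 1.5488133/1.7789255 ≈ 0.8706.

α ≈ 0.8706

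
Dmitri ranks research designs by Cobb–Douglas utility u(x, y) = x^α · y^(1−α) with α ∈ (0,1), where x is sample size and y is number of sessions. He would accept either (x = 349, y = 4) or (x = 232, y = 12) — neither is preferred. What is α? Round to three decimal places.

The Cobb–Douglas utilities coincide, so 349^α·4^(1−α) = 232^α·12^(1−α).
(349/232)^α = (12/4)^(1−α); take logs: α·ln(349/232) = (1−α)·ln(12/4), i.e. α·0.408335 = (1−α)·1.098612.
With A = 0.408335 and B = 1.098612: α·A = (1−α)·B, so α = B/(A+B) = 1.098612/1.506947 ≈ 0.729.

α ≈ 0.729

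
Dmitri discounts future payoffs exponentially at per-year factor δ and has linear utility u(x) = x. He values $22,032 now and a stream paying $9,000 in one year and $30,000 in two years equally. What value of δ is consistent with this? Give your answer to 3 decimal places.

δ ≈ 0.720

Present value of the stream is 9000·δ + 30000·δ². Indifference gives 9000δ + 30000δ² = 22032.
So 30000δ² + 9000δ − 22032 = 0.
The positive root is δ = [−9000 + √(9000² + 4·30000·22032)] / (2·30000) = (−9000 + 52200.000)/60000 ≈ 0.720.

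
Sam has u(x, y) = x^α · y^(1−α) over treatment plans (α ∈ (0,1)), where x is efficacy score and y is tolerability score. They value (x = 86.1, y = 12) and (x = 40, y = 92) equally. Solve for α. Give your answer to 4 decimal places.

Indifference: 86.1^α · 12^(1−α) = 40^α · 92^(1−α).
Taking logs: α·ln 86.1 + (1−α)·ln 12 = α·ln 40 + (1−α)·ln 92, i.e. α·0.7666300 = (1−α)·2.0368819.
Thus α·(2.8035119) = 2.0368819, so α = 2.0368819/2.8035119 ≈ 0.7265.

α ≈ 0.7265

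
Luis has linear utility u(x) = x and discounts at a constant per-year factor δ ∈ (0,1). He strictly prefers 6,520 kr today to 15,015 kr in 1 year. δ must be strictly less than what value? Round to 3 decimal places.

The preference means 6520 > δ·15015.
Dividing through by 15015 gives δ < 0.43423.

δ < 0.434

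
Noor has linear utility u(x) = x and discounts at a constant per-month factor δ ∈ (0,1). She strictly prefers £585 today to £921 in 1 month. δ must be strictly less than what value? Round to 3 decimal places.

δ < 0.635

The preference means 585 > δ·921.
So δ < 585/921 = 0.63518.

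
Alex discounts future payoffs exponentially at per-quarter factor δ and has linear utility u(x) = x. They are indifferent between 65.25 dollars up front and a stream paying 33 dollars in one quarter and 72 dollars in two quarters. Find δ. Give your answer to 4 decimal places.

Present value of the stream is 33·δ + 72·δ². Indifference gives 33δ + 72δ² = 65.25.
That is, 72δ² + 33δ − 65.25 = 0, a quadratic in δ.
By the quadratic formula (taking the positive root), δ = (−33 + √19881.00) / 144 ≈ 0.7500.

δ ≈ 0.7500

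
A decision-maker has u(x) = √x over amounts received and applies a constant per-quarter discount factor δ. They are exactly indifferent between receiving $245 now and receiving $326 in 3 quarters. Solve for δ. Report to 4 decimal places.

δ ≈ 0.9535

Equating discounted utilities: u(245) = δ^3·u(326) ⇒ δ^3 = u(245)/u(326).
Since u(x) = √x, δ^3 = √(245/326) = 0.86691.
Taking the cube root: δ = 0.86691^(1/3) ≈ 0.9535.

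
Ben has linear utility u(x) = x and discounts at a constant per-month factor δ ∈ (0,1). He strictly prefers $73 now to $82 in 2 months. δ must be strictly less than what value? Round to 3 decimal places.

δ < 0.944

Comparing present values: 73 > δ^2·82.
Hence δ^2 < 73/82 = 0.89024, and x ↦ x^(1/2) is increasing on (0,∞).
δ < 0.89024^(1/2) = 0.944.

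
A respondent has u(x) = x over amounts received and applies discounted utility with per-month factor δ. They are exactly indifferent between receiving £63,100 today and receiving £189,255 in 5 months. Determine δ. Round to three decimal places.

δ ≈ 0.803

Indifference means u(63100) = δ^5 · u(189255), so δ^5 = u(63100)/u(189255).
With u(x) = x: δ^5 = 63100/189255 = 0.33341.
So δ = 0.33341^(1/5) ≈ 0.803.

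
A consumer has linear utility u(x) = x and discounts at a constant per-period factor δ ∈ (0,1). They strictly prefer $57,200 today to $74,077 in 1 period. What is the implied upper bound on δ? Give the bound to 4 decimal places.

δ < 0.7722

Under u(x) = x this choice says 57200 > δ·74077.
So δ < 57200/74077 = 0.77217.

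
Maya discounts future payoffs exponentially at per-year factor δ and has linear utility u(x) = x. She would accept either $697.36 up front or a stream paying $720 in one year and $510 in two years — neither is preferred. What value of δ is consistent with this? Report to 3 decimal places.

δ ≈ 0.660

The stream is worth 720δ + 510δ² today, so 720δ + 510δ² = 697.36.
Rearranged: 510δ² + 720δ − 697.36 = 0.
By the quadratic formula (taking the positive root), δ = (−720 + √1941014.40) / 1020 ≈ 0.660.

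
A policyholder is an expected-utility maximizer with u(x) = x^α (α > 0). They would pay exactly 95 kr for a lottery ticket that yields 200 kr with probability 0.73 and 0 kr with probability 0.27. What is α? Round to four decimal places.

EU(lottery) = 0.73·200^α + 0.27·0 = 0.73·200^α.
Indifference: 95^α = 0.73·200^α, so (95/200)^α = 0.73.
Taking logs: α·ln(95/200) = ln(0.73), so α = -0.3147107 / -0.7444405 ≈ 0.4227.

α ≈ 0.4227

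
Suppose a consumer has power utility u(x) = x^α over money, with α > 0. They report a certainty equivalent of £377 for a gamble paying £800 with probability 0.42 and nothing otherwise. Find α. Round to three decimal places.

α ≈ 1.153

EU(lottery) = 0.42·800^α + 0.58·0 = 0.42·800^α.
Equating: 377^α = 0.42·800^α, i.e. 0.4713^α = 0.42.
Taking logs: α·ln(377/800) = ln(0.42), so α = -0.867501 / -0.752367 ≈ 1.153.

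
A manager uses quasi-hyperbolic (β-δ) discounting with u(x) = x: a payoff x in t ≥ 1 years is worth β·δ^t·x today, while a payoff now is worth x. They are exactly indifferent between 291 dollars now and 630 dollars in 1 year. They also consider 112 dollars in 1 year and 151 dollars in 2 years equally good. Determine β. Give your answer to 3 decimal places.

β ≈ 0.623

Both payoffs in the second observation are in the future, so β drops out: δ^1·112 = δ^2·151 ⇒ δ = 112/151 = 0.74172.
Substituting δ into 291 = β·δ·630: β = 291/(467.285) ≈ 0.623.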